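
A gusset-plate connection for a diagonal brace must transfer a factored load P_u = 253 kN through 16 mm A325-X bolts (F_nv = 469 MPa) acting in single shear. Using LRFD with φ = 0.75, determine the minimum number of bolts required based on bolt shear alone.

A_b = π·16²/4 = 201.1 mm².
Per-bolt design strength φR_n = 0.75 × 469 × 201.1 × 1 / 1000 = 70.72 kN.
n ≥ 253 / 70.72 = 3.577 → use 4 bolts.

4 bolts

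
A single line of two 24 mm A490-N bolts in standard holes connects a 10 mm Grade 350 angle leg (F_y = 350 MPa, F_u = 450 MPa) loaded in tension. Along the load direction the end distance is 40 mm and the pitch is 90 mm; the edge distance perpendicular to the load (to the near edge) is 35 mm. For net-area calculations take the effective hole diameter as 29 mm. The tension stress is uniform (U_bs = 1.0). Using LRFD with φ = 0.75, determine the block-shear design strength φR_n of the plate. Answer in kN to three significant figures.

244 kN

Shear plane L_v = 40 + 1·90 = 130 mm; A_gv = 130 × 10 = 1300 mm².
A_nv = (130 − 1.5·29) × 10 = 865 mm².
A_nt = (35 − 0.5·29) × 10 = 205 mm².
0.6 F_u A_nv = 233.6 kN; 0.6 F_y A_gv = 273 kN → shear rupture governs the shear term.
R_n = 233.6 + 1.0 × 450 × 205 / 1000 = 325.8 kN.
Design strength φR_n = 0.75 × 325.8 = 244 kN.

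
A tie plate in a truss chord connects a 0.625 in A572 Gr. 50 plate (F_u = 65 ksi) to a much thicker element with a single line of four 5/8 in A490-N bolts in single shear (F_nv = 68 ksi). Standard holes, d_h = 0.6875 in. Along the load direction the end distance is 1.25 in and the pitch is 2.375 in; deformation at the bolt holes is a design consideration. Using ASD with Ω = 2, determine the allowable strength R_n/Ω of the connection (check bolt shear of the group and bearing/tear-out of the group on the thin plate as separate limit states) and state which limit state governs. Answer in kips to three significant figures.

41.7 kips (bolt shear governs)

Bolt shear: A_b = π·0.625²/4 = 0.3068 in²; R_n = 68 × 0.3068 × 4 × 1 = 83.45 kips → 83.45 / 2 = 41.7 kips.
Bearing (1.2 l_c t F_u ≤ 2.4 d t F_u): upper limit = 2.4·0.625·0.625·65 = 60.94 kips.
  Edge l_c = 1.25 − 0.6875/2 = 0.9062 → r_n = 44.18 kips; interior l_c = 2.375 − 0.6875 = 1.688 → r_n = 60.94 kips.
  R_n,bearing = 1·44.18 + 3·60.94 = 227 kips → 227 / 2 = 113 kips.
Bolt shear governs: 41.7 kips.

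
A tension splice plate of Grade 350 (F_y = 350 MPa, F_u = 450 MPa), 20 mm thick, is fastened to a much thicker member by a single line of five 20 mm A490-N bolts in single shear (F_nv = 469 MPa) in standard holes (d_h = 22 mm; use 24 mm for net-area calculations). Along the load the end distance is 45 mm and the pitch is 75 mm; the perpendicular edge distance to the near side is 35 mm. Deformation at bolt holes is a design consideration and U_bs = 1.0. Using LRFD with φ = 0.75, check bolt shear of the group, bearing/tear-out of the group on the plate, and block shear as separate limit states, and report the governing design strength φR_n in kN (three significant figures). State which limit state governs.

553 kN (bolt shear governs)

Bolt shear: A_b = π·20²/4 = 314.2 mm²; R_n = 469 × 314.2 × 5 × 1 / 1000 = 736.7 kN → 0.75 × 736.7 = 553 kN.
Bearing: edge l_c = 34, r_n = 367.2 kN; interior l_c = 53, r_n = 432 kN; R_n = 367.2 + 4·432 = 2095 kN → 1570 kN.
Block shear: A_gv = 6900, A_nv = 4740, A_nt = 460 mm²; R_n = min(0.6F_uA_nv, 0.6F_yA_gv) + U_bs·F_u·A_nt = 1487 kN → 1120 kN.
Bolt shear governs: 553 kN.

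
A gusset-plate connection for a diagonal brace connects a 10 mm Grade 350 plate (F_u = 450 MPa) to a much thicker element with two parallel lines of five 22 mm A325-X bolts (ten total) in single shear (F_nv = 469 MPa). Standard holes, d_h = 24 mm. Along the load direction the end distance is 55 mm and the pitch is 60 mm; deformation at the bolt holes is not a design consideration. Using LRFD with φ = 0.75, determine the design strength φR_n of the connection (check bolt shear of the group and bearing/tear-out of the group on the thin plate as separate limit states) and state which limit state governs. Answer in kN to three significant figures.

1340 kN (bolt shear governs)

Bolt shear: A_b = π·22²/4 = 380.1 mm²; R_n = 469 × 380.1 × 10 × 1 / 1000 = 1783 kN → 0.75 × 1783 = 1340 kN.
Bearing (1.5 l_c t F_u ≤ 3.0 d t F_u): upper limit = 3.0·22·10·450 / 1000 = 297 kN.
  Edge l_c = 55 − 24/2 = 43 → r_n = 290.2 kN; interior l_c = 60 − 24 = 36 → r_n = 243 kN.
  R_n,bearing = 2·290.2 + 8·243 = 2524 kN → 0.75 × 2524 = 1890 kN.
Bolt shear governs: 1340 kN.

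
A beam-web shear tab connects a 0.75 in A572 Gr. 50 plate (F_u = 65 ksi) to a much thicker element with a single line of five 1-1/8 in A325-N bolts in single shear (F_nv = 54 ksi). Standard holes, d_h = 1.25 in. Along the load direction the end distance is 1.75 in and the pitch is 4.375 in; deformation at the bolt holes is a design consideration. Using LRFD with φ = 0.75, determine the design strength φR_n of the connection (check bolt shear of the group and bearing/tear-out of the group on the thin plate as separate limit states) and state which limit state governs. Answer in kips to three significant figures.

201 kips (bolt shear governs)

Bolt shear: A_b = π·1.125²/4 = 0.994 in²; R_n = 54 × 0.994 × 5 × 1 = 268.4 kips → 0.75 × 268.4 = 201 kips.
Bearing (1.2 l_c t F_u ≤ 2.4 d t F_u): upper limit = 2.4·1.125·0.75·65 = 131.6 kips.
  Edge l_c = 1.75 − 1.25/2 = 1.125 → r_n = 65.81 kips; interior l_c = 4.375 − 1.25 = 3.125 → r_n = 131.6 kips.
  R_n,bearing = 1·65.81 + 4·131.6 = 592.3 kips → 0.75 × 592.3 = 444 kips.
Bolt shear governs: 201 kips.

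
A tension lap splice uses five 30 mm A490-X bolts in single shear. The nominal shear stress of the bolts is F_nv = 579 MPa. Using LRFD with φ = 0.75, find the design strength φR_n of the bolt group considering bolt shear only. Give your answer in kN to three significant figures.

A_b = π × 30² / 4 = 706.9 mm².
R_n = F_nv · A_b · n · n_s = 579 × 706.9 × 5 × 1 / 1000 = 2046 kN.
Design strength φR_n = 0.75 × 2046 = 1530 kN.

1530 kN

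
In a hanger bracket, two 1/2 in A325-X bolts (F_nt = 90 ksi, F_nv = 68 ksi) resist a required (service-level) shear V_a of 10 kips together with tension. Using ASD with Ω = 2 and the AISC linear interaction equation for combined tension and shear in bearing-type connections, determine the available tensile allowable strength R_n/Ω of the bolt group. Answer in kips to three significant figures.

A_b = π·0.5²/4 = 0.1963 in²; f_rv = 10 / (2 × 0.1963) = 25.46 ksi.
F'_nt = 1.3 F_nt − (Ω F_nt / F_nv) f_rv = 1.3·90 − (2·90/68)·25.46 = 49.59 ksi, capped at F_nt → F'_nt = 49.59 ksi.
R_n = F'_nt · A_b · n = 49.59 × 0.1963 × 2 = 19.48 kips.
Allowable strength R_n/Ω = 19.48 / 2 = 9.74 kips.

9.74 kips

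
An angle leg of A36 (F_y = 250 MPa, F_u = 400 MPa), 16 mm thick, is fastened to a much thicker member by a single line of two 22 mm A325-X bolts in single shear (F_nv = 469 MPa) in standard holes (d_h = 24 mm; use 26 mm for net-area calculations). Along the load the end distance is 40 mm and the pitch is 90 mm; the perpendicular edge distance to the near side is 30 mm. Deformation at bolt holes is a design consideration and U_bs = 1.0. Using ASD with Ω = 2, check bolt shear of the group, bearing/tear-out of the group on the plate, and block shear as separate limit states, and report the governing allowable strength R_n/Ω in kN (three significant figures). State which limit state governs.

178 kN (bolt shear governs)

Bolt shear: A_b = π·22²/4 = 380.1 mm²; R_n = 469 × 380.1 × 2 × 1 / 1000 = 356.6 kN → 356.6 / 2 = 178 kN.
Bearing: edge l_c = 28, r_n = 215 kN; interior l_c = 66, r_n = 337.9 kN; R_n = 215 + 1·337.9 = 553 kN → 276 kN.
Block shear: A_gv = 2080, A_nv = 1456, A_nt = 272 mm²; R_n = min(0.6F_uA_nv, 0.6F_yA_gv) + U_bs·F_u·A_nt = 420.8 kN → 210 kN.
Bolt shear governs: 178 kN.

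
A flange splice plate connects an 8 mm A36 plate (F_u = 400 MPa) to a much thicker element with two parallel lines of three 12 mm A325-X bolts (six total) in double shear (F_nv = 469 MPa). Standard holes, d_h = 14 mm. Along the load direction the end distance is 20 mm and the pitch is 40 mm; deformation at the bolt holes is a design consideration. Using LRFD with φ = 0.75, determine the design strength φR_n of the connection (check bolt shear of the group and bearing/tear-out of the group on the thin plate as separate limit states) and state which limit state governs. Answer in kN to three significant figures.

Bolt shear: A_b = π·12²/4 = 113.1 mm²; R_n = 469 × 113.1 × 6 × 2 / 1000 = 636.5 kN → 0.75 × 636.5 = 477 kN.
Bearing (1.2 l_c t F_u ≤ 2.4 d t F_u): upper limit = 2.4·12·8·400 / 1000 = 92.16 kN.
  Edge l_c = 20 − 14/2 = 13 → r_n = 49.92 kN; interior l_c = 40 − 14 = 26 → r_n = 92.16 kN.
  R_n,bearing = 2·49.92 + 4·92.16 = 468.5 kN → 0.75 × 468.5 = 351 kN.
Bearing governs: 351 kN.

351 kN (bearing governs)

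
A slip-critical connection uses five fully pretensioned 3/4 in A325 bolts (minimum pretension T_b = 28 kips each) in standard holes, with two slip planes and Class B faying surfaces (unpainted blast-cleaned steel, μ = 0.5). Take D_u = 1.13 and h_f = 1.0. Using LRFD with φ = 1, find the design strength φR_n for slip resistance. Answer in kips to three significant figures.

R_n = μ · D_u · h_f · T_b · n_s · n_b = 0.5 × 1.13 × 1.0 × 28 × 2 × 5 = 158.2 kips.
Design strength φR_n = 1 × 158.2 = 158 kips.

158 kips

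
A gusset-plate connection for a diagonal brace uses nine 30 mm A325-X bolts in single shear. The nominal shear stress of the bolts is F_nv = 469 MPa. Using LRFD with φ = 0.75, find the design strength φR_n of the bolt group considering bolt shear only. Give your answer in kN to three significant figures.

2240 kN

A_b = π × 30² / 4 = 706.9 mm².
R_n = F_nv · A_b · n · n_s = 469 × 706.9 × 9 × 1 / 1000 = 2984 kN.
Design strength φR_n = 0.75 × 2984 = 2240 kN.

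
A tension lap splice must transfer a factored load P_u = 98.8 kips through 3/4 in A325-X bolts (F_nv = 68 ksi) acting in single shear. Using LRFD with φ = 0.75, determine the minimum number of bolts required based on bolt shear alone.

5 bolts

A_b = π·0.75²/4 = 0.4418 in².
Per-bolt design strength φR_n = 0.75 × 68 × 0.4418 × 1 = 22.53 kips.
n ≥ 98.8 / 22.53 = 4.385 → use 5 bolts.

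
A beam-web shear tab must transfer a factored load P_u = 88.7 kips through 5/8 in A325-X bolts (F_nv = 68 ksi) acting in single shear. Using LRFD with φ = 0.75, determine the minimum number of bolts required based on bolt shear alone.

A_b = π·0.625²/4 = 0.3068 in².
Per-bolt design strength φR_n = 0.75 × 68 × 0.3068 × 1 = 15.65 kips.
n ≥ 88.7 / 15.65 = 5.669 → use 6 bolts.

6 bolts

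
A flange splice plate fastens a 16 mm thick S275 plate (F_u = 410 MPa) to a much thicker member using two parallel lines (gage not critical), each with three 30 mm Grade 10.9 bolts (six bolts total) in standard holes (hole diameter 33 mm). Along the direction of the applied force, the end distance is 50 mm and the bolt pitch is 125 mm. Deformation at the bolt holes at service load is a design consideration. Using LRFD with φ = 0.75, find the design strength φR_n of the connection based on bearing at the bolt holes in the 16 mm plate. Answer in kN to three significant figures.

Per bolt r_n = 1.2 l_c t F_u ≤ 2.4 d t F_u; upper limit = 2.4 × 30 × 16 × 410 / 1000 = 472.3 kN.
Edge bolt: l_c = 50 − 33/2 = 33.5 mm → 1.2 × 33.5 × 16 × 410 / 1000 = 263.7 → r_n = 263.7 kN.
Interior bolts: l_c = 125 − 33 = 92 mm → 1.2 × 92 × 16 × 410 / 1000 = 724.2 → r_n = 472.3 kN.
R_n = 2 × 263.7 + 4 × 472.3 = 2417 kN.
Design strength φR_n = 0.75 × 2417 = 1810 kN.

1810 kN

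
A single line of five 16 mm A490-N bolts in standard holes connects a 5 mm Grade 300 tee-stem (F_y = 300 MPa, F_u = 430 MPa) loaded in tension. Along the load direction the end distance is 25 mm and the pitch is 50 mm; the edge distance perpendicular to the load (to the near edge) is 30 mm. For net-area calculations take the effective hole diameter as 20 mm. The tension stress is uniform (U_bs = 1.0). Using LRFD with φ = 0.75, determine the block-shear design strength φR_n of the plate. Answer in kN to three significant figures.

163 kN

Shear plane L_v = 25 + 4·50 = 225 mm; A_gv = 225 × 5 = 1125 mm².
A_nv = (225 − 4.5·20) × 5 = 675 mm².
A_nt = (30 − 0.5·20) × 5 = 100 mm².
0.6 F_u A_nv = 174.2 kN; 0.6 F_y A_gv = 202.5 kN → shear rupture governs the shear term.
R_n = 174.2 + 1.0 × 430 × 100 / 1000 = 217.2 kN.
Design strength φR_n = 0.75 × 217.2 = 163 kN.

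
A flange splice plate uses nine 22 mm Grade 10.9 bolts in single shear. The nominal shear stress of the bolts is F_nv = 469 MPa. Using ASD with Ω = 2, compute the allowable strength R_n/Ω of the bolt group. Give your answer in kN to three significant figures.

A_b = π × 22² / 4 = 380.1 mm².
R_n = F_nv · A_b · n · n_s = 469 × 380.1 × 9 × 1 / 1000 = 1605 kN.
Allowable strength R_n/Ω = 1605 / 2 = 802 kN.

802 kN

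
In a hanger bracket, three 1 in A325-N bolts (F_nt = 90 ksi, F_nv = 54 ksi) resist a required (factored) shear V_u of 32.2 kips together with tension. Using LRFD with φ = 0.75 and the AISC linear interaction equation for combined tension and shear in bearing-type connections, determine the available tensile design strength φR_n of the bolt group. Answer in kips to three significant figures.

153 kips

A_b = π·1²/4 = 0.7854 in²; f_rv = 32.2 / (3 × 0.7854) = 13.67 ksi.
F'_nt = 1.3 F_nt − (F_nt / φF_nv) f_rv = 1.3·90 − (90/(0.75·54))·13.67 = 86.63 ksi, capped at F_nt → F'_nt = 86.63 ksi.
R_n = F'_nt · A_b · n = 86.63 × 0.7854 × 3 = 204.1 kips.
Design strength φR_n = 0.75 × 204.1 = 153 kips.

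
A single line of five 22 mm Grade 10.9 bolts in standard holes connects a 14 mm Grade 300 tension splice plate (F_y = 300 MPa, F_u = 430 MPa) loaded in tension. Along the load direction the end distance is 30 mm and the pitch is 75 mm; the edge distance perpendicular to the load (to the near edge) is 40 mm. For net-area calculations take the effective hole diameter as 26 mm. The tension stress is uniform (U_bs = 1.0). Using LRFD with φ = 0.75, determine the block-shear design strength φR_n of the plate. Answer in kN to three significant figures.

699 kN

Shear plane L_v = 30 + 4·75 = 330 mm; A_gv = 330 × 14 = 4620 mm².
A_nv = (330 − 4.5·26) × 14 = 2982 mm².
A_nt = (40 − 0.5·26) × 14 = 378 mm².
0.6 F_u A_nv = 769.4 kN; 0.6 F_y A_gv = 831.6 kN → shear rupture governs the shear term.
R_n = 769.4 + 1.0 × 430 × 378 / 1000 = 931.9 kN.
Design strength φR_n = 0.75 × 931.9 = 699 kN.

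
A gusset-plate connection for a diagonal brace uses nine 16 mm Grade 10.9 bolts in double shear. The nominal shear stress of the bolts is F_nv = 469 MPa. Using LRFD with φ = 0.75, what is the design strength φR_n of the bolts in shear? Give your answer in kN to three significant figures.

1270 kN

A_b = π × 16² / 4 = 201.1 mm².
R_n = F_nv · A_b · n · n_s = 469 × 201.1 × 9 × 2 / 1000 = 1697 kN.
Design strength φR_n = 0.75 × 1697 = 1270 kN.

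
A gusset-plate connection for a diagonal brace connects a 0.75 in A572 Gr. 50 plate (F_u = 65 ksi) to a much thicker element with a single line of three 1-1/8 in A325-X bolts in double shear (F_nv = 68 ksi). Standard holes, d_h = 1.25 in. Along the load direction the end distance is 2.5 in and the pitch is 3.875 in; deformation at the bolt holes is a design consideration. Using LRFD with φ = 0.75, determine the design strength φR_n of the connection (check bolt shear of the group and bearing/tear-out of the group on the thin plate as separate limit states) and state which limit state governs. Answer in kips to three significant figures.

280 kips (bearing governs)

Bolt shear: A_b = π·1.125²/4 = 0.994 in²; R_n = 68 × 0.994 × 3 × 2 = 405.6 kips → 0.75 × 405.6 = 304 kips.
Bearing (1.2 l_c t F_u ≤ 2.4 d t F_u): upper limit = 2.4·1.125·0.75·65 = 131.6 kips.
  Edge l_c = 2.5 − 1.25/2 = 1.875 → r_n = 109.7 kips; interior l_c = 3.875 − 1.25 = 2.625 → r_n = 131.6 kips.
  R_n,bearing = 1·109.7 + 2·131.6 = 372.9 kips → 0.75 × 372.9 = 280 kips.
Bearing governs: 280 kips.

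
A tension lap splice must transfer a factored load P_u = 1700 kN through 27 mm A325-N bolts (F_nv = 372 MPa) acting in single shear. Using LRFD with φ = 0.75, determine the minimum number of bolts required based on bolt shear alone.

A_b = π·27²/4 = 572.6 mm².
Per-bolt design strength φR_n = 0.75 × 372 × 572.6 × 1 / 1000 = 159.7 kN.
n ≥ 1700 / 159.7 = 10.64 → use 11 bolts.

11 bolts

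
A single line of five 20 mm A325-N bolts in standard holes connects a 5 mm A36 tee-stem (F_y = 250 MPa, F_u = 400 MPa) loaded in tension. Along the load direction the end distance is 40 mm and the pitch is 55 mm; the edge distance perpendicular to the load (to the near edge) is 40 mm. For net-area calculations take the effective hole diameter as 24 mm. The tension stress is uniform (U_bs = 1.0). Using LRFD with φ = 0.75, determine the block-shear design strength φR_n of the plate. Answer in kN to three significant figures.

Shear plane L_v = 40 + 4·55 = 260 mm; A_gv = 260 × 5 = 1300 mm².
A_nv = (260 − 4.5·24) × 5 = 760 mm².
A_nt = (40 − 0.5·24) × 5 = 140 mm².
0.6 F_u A_nv = 182.4 kN; 0.6 F_y A_gv = 195 kN → shear rupture governs the shear term.
R_n = 182.4 + 1.0 × 400 × 140 / 1000 = 238.4 kN.
Design strength φR_n = 0.75 × 238.4 = 179 kN.

179 kN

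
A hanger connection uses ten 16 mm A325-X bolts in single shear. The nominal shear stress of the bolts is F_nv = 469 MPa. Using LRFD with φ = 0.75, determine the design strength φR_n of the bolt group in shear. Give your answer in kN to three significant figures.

707 kN

A_b = π × 16² / 4 = 201.1 mm².
R_n = F_nv · A_b · n · n_s = 469 × 201.1 × 10 × 1 / 1000 = 943 kN.
Design strength φR_n = 0.75 × 943 = 707 kN.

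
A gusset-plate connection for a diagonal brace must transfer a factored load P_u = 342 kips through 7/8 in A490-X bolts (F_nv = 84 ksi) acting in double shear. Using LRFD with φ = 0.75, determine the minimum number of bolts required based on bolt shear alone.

5 bolts

A_b = π·0.875²/4 = 0.6013 in².
Per-bolt design strength φR_n = 0.75 × 84 × 0.6013 × 2 = 75.77 kips.
n ≥ 342 / 75.77 = 4.514 → use 5 bolts.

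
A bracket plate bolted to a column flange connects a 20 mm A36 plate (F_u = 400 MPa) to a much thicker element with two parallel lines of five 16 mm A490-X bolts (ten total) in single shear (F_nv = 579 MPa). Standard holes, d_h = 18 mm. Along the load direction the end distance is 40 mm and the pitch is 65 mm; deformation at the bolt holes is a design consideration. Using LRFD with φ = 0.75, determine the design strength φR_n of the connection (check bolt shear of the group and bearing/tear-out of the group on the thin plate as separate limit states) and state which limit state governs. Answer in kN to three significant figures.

873 kN (bolt shear governs)

Bolt shear: A_b = π·16²/4 = 201.1 mm²; R_n = 579 × 201.1 × 10 × 1 / 1000 = 1164 kN → 0.75 × 1164 = 873 kN.
Bearing (1.2 l_c t F_u ≤ 2.4 d t F_u): upper limit = 2.4·16·20·400 / 1000 = 307.2 kN.
  Edge l_c = 40 − 18/2 = 31 → r_n = 297.6 kN; interior l_c = 65 − 18 = 47 → r_n = 307.2 kN.
  R_n,bearing = 2·297.6 + 8·307.2 = 3053 kN → 0.75 × 3053 = 2290 kN.
Bolt shear governs: 873 kN.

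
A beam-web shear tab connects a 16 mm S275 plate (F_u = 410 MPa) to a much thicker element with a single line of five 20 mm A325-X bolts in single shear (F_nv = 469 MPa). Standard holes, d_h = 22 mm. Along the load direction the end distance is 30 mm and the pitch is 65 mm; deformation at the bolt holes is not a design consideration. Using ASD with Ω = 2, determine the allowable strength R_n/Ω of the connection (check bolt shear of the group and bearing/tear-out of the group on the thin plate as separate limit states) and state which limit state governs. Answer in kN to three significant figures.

368 kN (bolt shear governs)

Bolt shear: A_b = π·20²/4 = 314.2 mm²; R_n = 469 × 314.2 × 5 × 1 / 1000 = 736.7 kN → 736.7 / 2 = 368 kN.
Bearing (1.5 l_c t F_u ≤ 3.0 d t F_u): upper limit = 3.0·20·16·410 / 1000 = 393.6 kN.
  Edge l_c = 30 − 22/2 = 19 → r_n = 187 kN; interior l_c = 65 − 22 = 43 → r_n = 393.6 kN.
  R_n,bearing = 1·187 + 4·393.6 = 1761 kN → 1761 / 2 = 881 kN.
Bolt shear governs: 368 kN.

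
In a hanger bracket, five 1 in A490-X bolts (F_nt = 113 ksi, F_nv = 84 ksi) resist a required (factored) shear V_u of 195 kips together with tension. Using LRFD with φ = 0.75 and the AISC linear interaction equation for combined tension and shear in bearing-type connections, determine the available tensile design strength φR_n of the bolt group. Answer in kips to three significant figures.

A_b = π·1²/4 = 0.7854 in²; f_rv = 195 / (5 × 0.7854) = 49.66 ksi.
F'_nt = 1.3 F_nt − (F_nt / φF_nv) f_rv = 1.3·113 − (113/(0.75·84))·49.66 = 57.83 ksi, capped at F_nt → F'_nt = 57.83 ksi.
R_n = F'_nt · A_b · n = 57.83 × 0.7854 × 5 = 227.1 kips.
Design strength φR_n = 0.75 × 227.1 = 170 kips.

170 kips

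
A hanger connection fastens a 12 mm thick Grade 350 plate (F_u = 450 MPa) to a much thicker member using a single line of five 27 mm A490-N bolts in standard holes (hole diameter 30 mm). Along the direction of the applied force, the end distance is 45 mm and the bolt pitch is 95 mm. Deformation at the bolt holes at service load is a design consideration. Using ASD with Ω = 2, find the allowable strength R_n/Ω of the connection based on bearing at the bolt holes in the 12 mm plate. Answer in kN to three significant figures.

Per bolt r_n = 1.2 l_c t F_u ≤ 2.4 d t F_u; upper limit = 2.4 × 27 × 12 × 450 / 1000 = 349.9 kN.
Edge bolt: l_c = 45 − 30/2 = 30 mm → 1.2 × 30 × 12 × 450 / 1000 = 194.4 → r_n = 194.4 kN.
Interior bolts: l_c = 95 − 30 = 65 mm → 1.2 × 65 × 12 × 450 / 1000 = 421.2 → r_n = 349.9 kN.
R_n = 1 × 194.4 + 4 × 349.9 = 1594 kN.
Allowable strength R_n/Ω = 1594 / 2 = 797 kN.

797 kN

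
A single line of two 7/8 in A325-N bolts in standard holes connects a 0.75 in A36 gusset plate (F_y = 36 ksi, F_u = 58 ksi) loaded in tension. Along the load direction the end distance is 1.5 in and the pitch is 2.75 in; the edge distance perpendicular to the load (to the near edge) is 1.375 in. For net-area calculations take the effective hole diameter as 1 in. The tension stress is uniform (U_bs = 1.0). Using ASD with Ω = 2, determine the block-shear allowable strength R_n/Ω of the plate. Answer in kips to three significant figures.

53.5 kips

Shear plane L_v = 1.5 + 1·2.75 = 4.25 in; A_gv = 4.25 × 0.75 = 3.188 in².
A_nv = (4.25 − 1.5·1) × 0.75 = 2.062 in².
A_nt = (1.375 − 0.5·1) × 0.75 = 0.6562 in².
0.6 F_u A_nv = 71.77 kips; 0.6 F_y A_gv = 68.85 kips → shear yielding governs the shear term.
R_n = 68.85 + 1.0 × 58 × 0.6562 = 106.9 kips.
Allowable strength R_n/Ω = 106.9 / 2 = 53.5 kips.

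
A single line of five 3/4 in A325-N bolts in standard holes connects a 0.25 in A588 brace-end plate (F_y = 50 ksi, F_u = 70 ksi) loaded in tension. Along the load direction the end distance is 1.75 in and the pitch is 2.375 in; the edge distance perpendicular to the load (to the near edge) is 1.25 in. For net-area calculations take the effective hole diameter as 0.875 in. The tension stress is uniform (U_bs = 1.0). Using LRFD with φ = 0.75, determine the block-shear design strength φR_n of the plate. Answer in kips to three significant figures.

Shear plane L_v = 1.75 + 4·2.375 = 11.25 in; A_gv = 11.25 × 0.25 = 2.812 in².
A_nv = (11.25 − 4.5·0.875) × 0.25 = 1.828 in².
A_nt = (1.25 − 0.5·0.875) × 0.25 = 0.2031 in².
0.6 F_u A_nv = 76.78 kips; 0.6 F_y A_gv = 84.38 kips → shear rupture governs the shear term.
R_n = 76.78 + 1.0 × 70 × 0.2031 = 91 kips.
Design strength φR_n = 0.75 × 91 = 68.2 kips.

68.2 kips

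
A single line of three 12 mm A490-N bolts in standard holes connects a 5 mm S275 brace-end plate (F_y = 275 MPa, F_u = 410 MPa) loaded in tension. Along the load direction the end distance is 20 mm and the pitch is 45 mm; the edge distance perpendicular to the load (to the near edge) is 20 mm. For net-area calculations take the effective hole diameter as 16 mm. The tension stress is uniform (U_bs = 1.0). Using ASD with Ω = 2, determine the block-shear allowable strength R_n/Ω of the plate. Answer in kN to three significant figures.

Shear plane L_v = 20 + 2·45 = 110 mm; A_gv = 110 × 5 = 550 mm².
A_nv = (110 − 2.5·16) × 5 = 350 mm².
A_nt = (20 − 0.5·16) × 5 = 60 mm².
0.6 F_u A_nv = 86.1 kN; 0.6 F_y A_gv = 90.75 kN → shear rupture governs the shear term.
R_n = 86.1 + 1.0 × 410 × 60 / 1000 = 110.7 kN.
Allowable strength R_n/Ω = 110.7 / 2 = 55.4 kN.

55.4 kN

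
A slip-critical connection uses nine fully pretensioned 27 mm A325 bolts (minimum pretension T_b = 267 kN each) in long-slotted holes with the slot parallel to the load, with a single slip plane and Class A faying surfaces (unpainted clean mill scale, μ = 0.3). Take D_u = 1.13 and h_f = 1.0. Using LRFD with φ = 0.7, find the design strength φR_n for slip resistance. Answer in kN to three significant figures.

R_n = μ · D_u · h_f · T_b · n_s · n_b = 0.3 × 1.13 × 1.0 × 267 × 1 × 9 = 814.6 kN.
Design strength φR_n = 0.7 × 814.6 = 570 kN.

570 kN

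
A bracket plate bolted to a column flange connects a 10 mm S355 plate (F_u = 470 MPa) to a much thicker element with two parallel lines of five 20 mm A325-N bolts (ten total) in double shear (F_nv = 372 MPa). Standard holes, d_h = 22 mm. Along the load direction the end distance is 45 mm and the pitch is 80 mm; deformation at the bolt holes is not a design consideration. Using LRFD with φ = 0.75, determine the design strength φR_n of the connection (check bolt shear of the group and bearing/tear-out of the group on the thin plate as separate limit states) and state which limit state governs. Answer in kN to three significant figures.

1750 kN (bolt shear governs)

Bolt shear: A_b = π·20²/4 = 314.2 mm²; R_n = 372 × 314.2 × 10 × 2 / 1000 = 2337 kN → 0.75 × 2337 = 1750 kN.
Bearing (1.5 l_c t F_u ≤ 3.0 d t F_u): upper limit = 3.0·20·10·470 / 1000 = 282 kN.
  Edge l_c = 45 − 22/2 = 34 → r_n = 239.7 kN; interior l_c = 80 − 22 = 58 → r_n = 282 kN.
  R_n,bearing = 2·239.7 + 8·282 = 2735 kN → 0.75 × 2735 = 2050 kN.
Bolt shear governs: 1750 kN.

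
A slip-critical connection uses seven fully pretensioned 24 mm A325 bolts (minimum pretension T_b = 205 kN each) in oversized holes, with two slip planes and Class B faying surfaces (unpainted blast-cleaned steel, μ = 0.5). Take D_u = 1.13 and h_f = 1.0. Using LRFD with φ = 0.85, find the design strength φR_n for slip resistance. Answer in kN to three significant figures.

1380 kN

R_n = μ · D_u · h_f · T_b · n_s · n_b = 0.5 × 1.13 × 1.0 × 205 × 2 × 7 = 1622 kN.
Design strength φR_n = 0.85 × 1622 = 1380 kN.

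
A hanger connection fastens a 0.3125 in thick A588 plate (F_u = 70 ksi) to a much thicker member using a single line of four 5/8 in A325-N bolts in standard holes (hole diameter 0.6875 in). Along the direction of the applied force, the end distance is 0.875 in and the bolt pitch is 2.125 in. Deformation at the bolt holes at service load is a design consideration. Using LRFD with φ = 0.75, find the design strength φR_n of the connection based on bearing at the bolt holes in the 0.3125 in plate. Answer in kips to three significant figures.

84.3 kips

Per bolt r_n = 1.2 l_c t F_u ≤ 2.4 d t F_u; upper limit = 2.4 × 0.625 × 0.3125 × 70 = 32.81 kips.
Edge bolt: l_c = 0.875 − 0.6875/2 = 0.5312 in → 1.2 × 0.5312 × 0.3125 × 70 = 13.95 → r_n = 13.95 kips.
Interior bolts: l_c = 2.125 − 0.6875 = 1.438 in → 1.2 × 1.438 × 0.3125 × 70 = 37.73 → r_n = 32.81 kips.
R_n = 1 × 13.95 + 3 × 32.81 = 112.4 kips.
Design strength φR_n = 0.75 × 112.4 = 84.3 kips.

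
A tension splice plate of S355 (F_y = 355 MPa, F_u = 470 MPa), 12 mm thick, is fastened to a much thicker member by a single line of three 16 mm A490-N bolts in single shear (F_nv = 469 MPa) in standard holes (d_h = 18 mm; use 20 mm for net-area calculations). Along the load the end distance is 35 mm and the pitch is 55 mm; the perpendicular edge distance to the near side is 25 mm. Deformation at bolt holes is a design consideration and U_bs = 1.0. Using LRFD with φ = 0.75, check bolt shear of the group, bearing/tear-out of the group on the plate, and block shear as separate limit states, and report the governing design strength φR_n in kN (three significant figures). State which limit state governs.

Bolt shear: A_b = π·16²/4 = 201.1 mm²; R_n = 469 × 201.1 × 3 × 1 / 1000 = 282.9 kN → 0.75 × 282.9 = 212 kN.
Bearing: edge l_c = 26, r_n = 176 kN; interior l_c = 37, r_n = 216.6 kN; R_n = 176 + 2·216.6 = 609.1 kN → 457 kN.
Block shear: A_gv = 1740, A_nv = 1140, A_nt = 180 mm²; R_n = min(0.6F_uA_nv, 0.6F_yA_gv) + U_bs·F_u·A_nt = 406.1 kN → 305 kN.
Bolt shear governs: 212 kN.

212 kN (bolt shear governs)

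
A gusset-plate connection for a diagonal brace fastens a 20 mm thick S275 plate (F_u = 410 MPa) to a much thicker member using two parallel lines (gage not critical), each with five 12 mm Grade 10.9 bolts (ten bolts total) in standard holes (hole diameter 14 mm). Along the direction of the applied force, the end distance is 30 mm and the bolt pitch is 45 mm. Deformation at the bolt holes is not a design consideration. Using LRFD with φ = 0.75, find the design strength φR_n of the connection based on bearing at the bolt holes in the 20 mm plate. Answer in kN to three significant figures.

2200 kN

Per bolt r_n = 1.5 l_c t F_u ≤ 3.0 d t F_u; upper limit = 3.0 × 12 × 20 × 410 / 1000 = 295.2 kN.
Edge bolt: l_c = 30 − 14/2 = 23 mm → 1.5 × 23 × 20 × 410 / 1000 = 282.9 → r_n = 282.9 kN.
Interior bolts: l_c = 45 − 14 = 31 mm → 1.5 × 31 × 20 × 410 / 1000 = 381.3 → r_n = 295.2 kN.
R_n = 2 × 282.9 + 8 × 295.2 = 2927 kN.
Design strength φR_n = 0.75 × 2927 = 2200 kN.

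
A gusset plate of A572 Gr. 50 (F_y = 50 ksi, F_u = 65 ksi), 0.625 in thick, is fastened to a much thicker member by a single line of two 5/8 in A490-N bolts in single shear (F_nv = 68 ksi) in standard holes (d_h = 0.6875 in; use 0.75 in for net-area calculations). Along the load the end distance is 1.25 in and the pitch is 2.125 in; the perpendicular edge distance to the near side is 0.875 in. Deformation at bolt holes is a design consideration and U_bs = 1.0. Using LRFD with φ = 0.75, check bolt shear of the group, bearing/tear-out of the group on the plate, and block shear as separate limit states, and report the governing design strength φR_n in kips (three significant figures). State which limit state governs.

Bolt shear: A_b = π·0.625²/4 = 0.3068 in²; R_n = 68 × 0.3068 × 2 × 1 = 41.72 kips → 0.75 × 41.72 = 31.3 kips.
Bearing: edge l_c = 0.9062, r_n = 44.18 kips; interior l_c = 1.438, r_n = 60.94 kips; R_n = 44.18 + 1·60.94 = 105.1 kips → 78.8 kips.
Block shear: A_gv = 2.109, A_nv = 1.406, A_nt = 0.3125 in²; R_n = min(0.6F_uA_nv, 0.6F_yA_gv) + U_bs·F_u·A_nt = 75.16 kips → 56.4 kips.
Bolt shear governs: 31.3 kips.

31.3 kips (bolt shear governs)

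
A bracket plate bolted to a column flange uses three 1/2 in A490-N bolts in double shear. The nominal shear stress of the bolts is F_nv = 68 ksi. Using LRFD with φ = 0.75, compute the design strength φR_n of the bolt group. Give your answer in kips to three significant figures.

A_b = π × 0.5² / 4 = 0.1963 in².
R_n = F_nv · A_b · n · n_s = 68 × 0.1963 × 3 × 2 = 80.11 kips.
Design strength φR_n = 0.75 × 80.11 = 60.1 kips.

60.1 kips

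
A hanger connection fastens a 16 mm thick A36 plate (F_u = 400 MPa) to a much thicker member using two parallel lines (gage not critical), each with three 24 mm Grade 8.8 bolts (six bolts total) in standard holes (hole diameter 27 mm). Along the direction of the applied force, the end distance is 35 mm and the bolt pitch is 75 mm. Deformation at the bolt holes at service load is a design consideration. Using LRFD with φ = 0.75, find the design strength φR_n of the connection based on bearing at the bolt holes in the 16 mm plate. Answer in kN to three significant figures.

1350 kN

Per bolt r_n = 1.2 l_c t F_u ≤ 2.4 d t F_u; upper limit = 2.4 × 24 × 16 × 400 / 1000 = 368.6 kN.
Edge bolt: l_c = 35 − 27/2 = 21.5 mm → 1.2 × 21.5 × 16 × 400 / 1000 = 165.1 → r_n = 165.1 kN.
Interior bolts: l_c = 75 − 27 = 48 mm → 1.2 × 48 × 16 × 400 / 1000 = 368.6 → r_n = 368.6 kN.
R_n = 2 × 165.1 + 4 × 368.6 = 1805 kN.
Design strength φR_n = 0.75 × 1805 = 1350 kN.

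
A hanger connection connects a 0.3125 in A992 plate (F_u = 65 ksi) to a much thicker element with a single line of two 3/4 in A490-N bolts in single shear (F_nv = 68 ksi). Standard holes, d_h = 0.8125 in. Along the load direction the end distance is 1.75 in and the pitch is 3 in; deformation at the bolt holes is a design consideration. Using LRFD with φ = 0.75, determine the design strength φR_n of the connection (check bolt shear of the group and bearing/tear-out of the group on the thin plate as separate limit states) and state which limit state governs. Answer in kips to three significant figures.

45.1 kips (bolt shear governs)

Bolt shear: A_b = π·0.75²/4 = 0.4418 in²; R_n = 68 × 0.4418 × 2 × 1 = 60.08 kips → 0.75 × 60.08 = 45.1 kips.
Bearing (1.2 l_c t F_u ≤ 2.4 d t F_u): upper limit = 2.4·0.75·0.3125·65 = 36.56 kips.
  Edge l_c = 1.75 − 0.8125/2 = 1.344 → r_n = 32.75 kips; interior l_c = 3 − 0.8125 = 2.188 → r_n = 36.56 kips.
  R_n,bearing = 1·32.75 + 1·36.56 = 69.32 kips → 0.75 × 69.32 = 52 kips.
Bolt shear governs: 45.1 kips.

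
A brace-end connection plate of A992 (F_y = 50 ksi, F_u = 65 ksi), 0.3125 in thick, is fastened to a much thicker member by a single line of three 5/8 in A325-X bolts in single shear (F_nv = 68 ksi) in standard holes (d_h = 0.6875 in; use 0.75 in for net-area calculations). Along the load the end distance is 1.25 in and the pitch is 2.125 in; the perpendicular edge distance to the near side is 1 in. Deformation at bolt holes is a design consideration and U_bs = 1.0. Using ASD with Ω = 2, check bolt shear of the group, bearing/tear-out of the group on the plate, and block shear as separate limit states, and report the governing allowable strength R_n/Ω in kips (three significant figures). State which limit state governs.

Bolt shear: A_b = π·0.625²/4 = 0.3068 in²; R_n = 68 × 0.3068 × 3 × 1 = 62.59 kips → 62.59 / 2 = 31.3 kips.
Bearing: edge l_c = 0.9062, r_n = 22.09 kips; interior l_c = 1.438, r_n = 30.47 kips; R_n = 22.09 + 2·30.47 = 83.03 kips → 41.5 kips.
Block shear: A_gv = 1.719, A_nv = 1.133, A_nt = 0.1953 in²; R_n = min(0.6F_uA_nv, 0.6F_yA_gv) + U_bs·F_u·A_nt = 56.88 kips → 28.4 kips.
Block shear governs: 28.4 kips.

28.4 kips (block shear governs)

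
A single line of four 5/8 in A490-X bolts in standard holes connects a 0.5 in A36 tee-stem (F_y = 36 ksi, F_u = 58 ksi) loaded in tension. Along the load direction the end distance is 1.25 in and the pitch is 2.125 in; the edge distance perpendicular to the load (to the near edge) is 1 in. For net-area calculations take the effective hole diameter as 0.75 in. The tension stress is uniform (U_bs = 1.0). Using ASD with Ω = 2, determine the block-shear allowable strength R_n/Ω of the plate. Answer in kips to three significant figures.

Shear plane L_v = 1.25 + 3·2.125 = 7.625 in; A_gv = 7.625 × 0.5 = 3.812 in².
A_nv = (7.625 − 3.5·0.75) × 0.5 = 2.5 in².
A_nt = (1 − 0.5·0.75) × 0.5 = 0.3125 in².
0.6 F_u A_nv = 87 kips; 0.6 F_y A_gv = 82.35 kips → shear yielding governs the shear term.
R_n = 82.35 + 1.0 × 58 × 0.3125 = 100.5 kips.
Allowable strength R_n/Ω = 100.5 / 2 = 50.2 kips.

50.2 kips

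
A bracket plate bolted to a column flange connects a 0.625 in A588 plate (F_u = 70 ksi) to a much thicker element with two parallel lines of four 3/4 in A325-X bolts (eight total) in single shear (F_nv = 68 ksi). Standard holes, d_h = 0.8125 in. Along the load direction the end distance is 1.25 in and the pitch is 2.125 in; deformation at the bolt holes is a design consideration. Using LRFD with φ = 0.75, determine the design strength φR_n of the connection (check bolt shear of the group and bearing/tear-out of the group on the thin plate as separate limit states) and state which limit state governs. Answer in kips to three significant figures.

180 kips (bolt shear governs)

Bolt shear: A_b = π·0.75²/4 = 0.4418 in²; R_n = 68 × 0.4418 × 8 × 1 = 240.3 kips → 0.75 × 240.3 = 180 kips.
Bearing (1.2 l_c t F_u ≤ 2.4 d t F_u): upper limit = 2.4·0.75·0.625·70 = 78.75 kips.
  Edge l_c = 1.25 − 0.8125/2 = 0.8438 → r_n = 44.3 kips; interior l_c = 2.125 − 0.8125 = 1.312 → r_n = 68.91 kips.
  R_n,bearing = 2·44.3 + 6·68.91 = 502 kips → 0.75 × 502 = 377 kips.
Bolt shear governs: 180 kips.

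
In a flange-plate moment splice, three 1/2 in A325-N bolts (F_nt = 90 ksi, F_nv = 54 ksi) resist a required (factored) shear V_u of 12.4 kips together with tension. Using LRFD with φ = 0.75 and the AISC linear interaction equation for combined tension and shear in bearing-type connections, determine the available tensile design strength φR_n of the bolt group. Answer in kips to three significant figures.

31 kips

A_b = π·0.5²/4 = 0.1963 in²; f_rv = 12.4 / (3 × 0.1963) = 21.05 ksi.
F'_nt = 1.3 F_nt − (F_nt / φF_nv) f_rv = 1.3·90 − (90/(0.75·54))·21.05 = 70.22 ksi, capped at F_nt → F'_nt = 70.22 ksi.
R_n = F'_nt · A_b · n = 70.22 × 0.1963 × 3 = 41.36 kips.
Design strength φR_n = 0.75 × 41.36 = 31 kips.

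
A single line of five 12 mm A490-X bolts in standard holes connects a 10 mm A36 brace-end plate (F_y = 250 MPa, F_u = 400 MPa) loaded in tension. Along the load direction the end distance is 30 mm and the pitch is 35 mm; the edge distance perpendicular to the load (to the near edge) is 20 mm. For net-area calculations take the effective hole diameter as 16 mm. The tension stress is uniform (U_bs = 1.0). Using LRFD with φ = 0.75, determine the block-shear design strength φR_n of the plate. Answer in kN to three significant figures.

Shear plane L_v = 30 + 4·35 = 170 mm; A_gv = 170 × 10 = 1700 mm².
A_nv = (170 − 4.5·16) × 10 = 980 mm².
A_nt = (20 − 0.5·16) × 10 = 120 mm².
0.6 F_u A_nv = 235.2 kN; 0.6 F_y A_gv = 255 kN → shear rupture governs the shear term.
R_n = 235.2 + 1.0 × 400 × 120 / 1000 = 283.2 kN.
Design strength φR_n = 0.75 × 283.2 = 212 kN.

212 kN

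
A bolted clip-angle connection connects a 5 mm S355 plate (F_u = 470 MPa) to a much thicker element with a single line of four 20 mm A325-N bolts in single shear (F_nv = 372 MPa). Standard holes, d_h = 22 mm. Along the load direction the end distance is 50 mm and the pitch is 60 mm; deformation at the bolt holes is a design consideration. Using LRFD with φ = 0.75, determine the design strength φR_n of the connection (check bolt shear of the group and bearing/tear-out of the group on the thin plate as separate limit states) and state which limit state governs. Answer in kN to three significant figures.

Bolt shear: A_b = π·20²/4 = 314.2 mm²; R_n = 372 × 314.2 × 4 × 1 / 1000 = 467.5 kN → 0.75 × 467.5 = 351 kN.
Bearing (1.2 l_c t F_u ≤ 2.4 d t F_u): upper limit = 2.4·20·5·470 / 1000 = 112.8 kN.
  Edge l_c = 50 − 22/2 = 39 → r_n = 110 kN; interior l_c = 60 − 22 = 38 → r_n = 107.2 kN.
  R_n,bearing = 1·110 + 3·107.2 = 431.5 kN → 0.75 × 431.5 = 324 kN.
Bearing governs: 324 kN.

324 kN (bearing governs)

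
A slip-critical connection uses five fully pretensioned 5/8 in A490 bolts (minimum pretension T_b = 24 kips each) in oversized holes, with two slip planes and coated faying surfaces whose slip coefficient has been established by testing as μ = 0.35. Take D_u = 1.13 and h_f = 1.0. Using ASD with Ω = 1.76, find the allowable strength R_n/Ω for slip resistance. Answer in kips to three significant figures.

R_n = μ · D_u · h_f · T_b · n_s · n_b = 0.35 × 1.13 × 1.0 × 24 × 2 × 5 = 94.92 kips.
Allowable strength R_n/Ω = 94.92 / 1.76 = 53.9 kips.

53.9 kips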